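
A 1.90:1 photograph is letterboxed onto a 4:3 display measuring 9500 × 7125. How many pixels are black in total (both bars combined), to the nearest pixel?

20187500 pixels

1.90:1 is wider than 4:3, so it spans the full width.
That makes the image 5000.0000 px tall (9500 / 1.900).
Leftover height: 7125 − 5000.0000 = 2125.0000 px.
Bar area = 2125.0000 × 9500 ≈ 20187500 px.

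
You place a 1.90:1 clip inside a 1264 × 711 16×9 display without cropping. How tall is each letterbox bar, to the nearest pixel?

23 px

1.90:1 (1.900) > 16×9 (1.778), so the clip fills the width.
That makes the image 665.26 px tall (1264 / 1.900).
711 − 665.26 = 45.74 px of bars (22.87 each).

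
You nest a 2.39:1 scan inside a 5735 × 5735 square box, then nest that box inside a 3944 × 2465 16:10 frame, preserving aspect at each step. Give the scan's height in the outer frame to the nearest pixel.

Inside the 5735×5735 canvas the scan is width-limited at 5735.00 × 2399.58.
Second fit — the square canvas into 3944×2465 spans the height: 2465.00 × 2465.00 (×0.4298 from 5735×5735).
The scan scales with it: height 2399.58 × 0.4298 ≈ 1031.38.

1031 px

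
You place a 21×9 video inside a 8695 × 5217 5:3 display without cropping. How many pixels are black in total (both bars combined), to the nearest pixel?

12960519 pixels

21×9 (2.333) > 5:3 (1.667), so the video fills the width.
The video is 8695 × 9/21 ≈ 3726.4286 px tall.
5217 − 3726.4286 = 1490.5714 px of bars.
Bar area = 1490.5714 × 8695 ≈ 12960519 px.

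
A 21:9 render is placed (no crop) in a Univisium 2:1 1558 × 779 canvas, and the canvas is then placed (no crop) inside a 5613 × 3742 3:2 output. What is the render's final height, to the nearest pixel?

2406 px

21:9 in 1558×779: fills the width, so the render is 1558.00 × 667.71.
The Univisium 2:1 canvas is width-limited in 5613×3742, giving 5613.00 × 2806.50; scale factor 3.6027.
So the render's height is 667.71 × 3.6027 ≈ 2405.57.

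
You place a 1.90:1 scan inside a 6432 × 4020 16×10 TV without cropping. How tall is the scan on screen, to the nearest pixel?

Since 1.900 > 1.600, the scan is width-limited.
The scan is 6432 / 1.900 ≈ 3385.26 px tall.

3385 px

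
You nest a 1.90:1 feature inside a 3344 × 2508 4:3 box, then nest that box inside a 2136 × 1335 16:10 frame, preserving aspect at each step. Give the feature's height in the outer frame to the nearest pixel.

First fit — 1.90:1 into 3344×2508 spans the width: 3344.00 × 1760.00.
The 4:3 canvas is height-limited in 2136×1335, giving 1780.00 × 1335.00; scale factor 0.5323.
The feature scales with it: height 1760.00 × 0.5323 ≈ 936.84.

937 px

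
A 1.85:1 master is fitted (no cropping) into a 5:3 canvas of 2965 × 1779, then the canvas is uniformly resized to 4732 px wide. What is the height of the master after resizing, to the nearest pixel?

Fitted into 2965×1779, the master spans the width; its height is 2965 / 1.850 ≈ 1602.70 px.
Scaling 2965 → 4732 is ×1.5960, so the height becomes 1602.70 × 1.5960 ≈ 2557.84 px.

2558 px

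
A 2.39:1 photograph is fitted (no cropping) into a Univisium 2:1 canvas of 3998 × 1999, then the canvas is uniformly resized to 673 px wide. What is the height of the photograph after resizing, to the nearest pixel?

282 px

Fitted into 3998×1999, the photograph spans the width; its height is 3998 / 2.390 ≈ 1672.80 px.
The frame scales by 673/3998 = 0.1683; 1672.80 × 0.1683 ≈ 281.59 px.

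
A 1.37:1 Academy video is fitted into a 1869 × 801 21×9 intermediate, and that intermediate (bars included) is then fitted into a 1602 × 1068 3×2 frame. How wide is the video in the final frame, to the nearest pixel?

Inside the 1869×801 canvas the video is height-limited at 1097.37 × 801.00.
Second fit — the 21×9 canvas into 1602×1068 spans the width: 1602.00 × 686.57 (×0.8571 from 1869×801).
So the video's width is 1097.37 × 0.8571 ≈ 940.60.

941 px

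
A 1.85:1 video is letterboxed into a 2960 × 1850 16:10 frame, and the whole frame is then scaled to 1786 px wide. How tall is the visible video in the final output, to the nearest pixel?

965 px

At 2960×1850 the video is width-limited, so height = 2960 / 1.850 ≈ 1600.00 px.
Resizing to 1786 px wide multiplies everything by 0.6034: 1600.00 → 965.41 px.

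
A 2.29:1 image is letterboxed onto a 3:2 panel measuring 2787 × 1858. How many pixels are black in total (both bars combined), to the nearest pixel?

2.29:1 (2.290) > 3:2 (1.500), so the image fills the width.
Content height = 2787 / 2.290 ≈ 1217.0306 px.
Leftover height: 1858 − 1217.0306 = 640.9694 px.
Bar area = 640.9694 × 2787 ≈ 1786382 px.

1786382 pixels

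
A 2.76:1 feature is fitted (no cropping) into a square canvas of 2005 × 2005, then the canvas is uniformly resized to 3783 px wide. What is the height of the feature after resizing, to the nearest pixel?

At 2005×2005 the feature is width-limited, so height = 2005 / 2.760 ≈ 726.45 px.
The frame scales by 3783/2005 = 1.8868; 726.45 × 1.8868 ≈ 1370.65 px.

1371 px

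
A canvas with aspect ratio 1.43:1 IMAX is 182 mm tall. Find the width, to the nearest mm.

260 mm

At 1.43:1 IMAX, 182 × 1.430 ≈ 260.26.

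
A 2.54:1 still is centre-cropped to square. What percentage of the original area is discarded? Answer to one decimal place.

The height stays; only width is cut (since square is narrower than 2.54:1).
(1.000)/(2.540) ≈ 0.394 of the area survives, leaving 60.63% discarded.

60.6%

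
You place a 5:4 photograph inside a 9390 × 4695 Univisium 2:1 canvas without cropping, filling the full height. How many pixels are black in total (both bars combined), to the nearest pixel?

Content width = 4695 × 5/4 ≈ 5868.7500 px.
Leftover width: 9390 − 5868.7500 = 3521.2500 px.
Bar area = 3521.2500 × 4695 ≈ 16532269 px.

16532269 pixels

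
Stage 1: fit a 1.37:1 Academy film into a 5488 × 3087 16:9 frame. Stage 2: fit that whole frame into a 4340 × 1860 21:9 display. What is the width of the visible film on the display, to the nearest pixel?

1.37:1 Academy in 5488×3087: fills the height, so the film is 4229.19 × 3087.00.
The 16:9 canvas is height-limited in 4340×1860, giving 3306.67 × 1860.00; scale factor 0.6025.
The film scales with it: width 4229.19 × 0.6025 ≈ 2548.20.

2548 px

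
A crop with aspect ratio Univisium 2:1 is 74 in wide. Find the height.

At Univisium 2:1, 74 / 2 × 1 ≈ 37.

37 in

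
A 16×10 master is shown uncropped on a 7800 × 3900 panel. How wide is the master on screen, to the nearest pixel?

6240 px

16×10 is narrower than Univisium 2:1, so it spans the full height.
Content width = 3900 × 16/10 ≈ 6240.00 px.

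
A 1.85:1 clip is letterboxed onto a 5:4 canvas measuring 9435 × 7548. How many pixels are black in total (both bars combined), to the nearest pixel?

1.85:1 is wider than 5:4, so it spans the full width.
The clip is 9435 / 1.850 ≈ 5100.0000 px tall.
7548 − 5100.0000 = 2448.0000 px of bars.
That's 2448.0000 × 9435 ≈ 23096880 black pixels.

23096880 pixels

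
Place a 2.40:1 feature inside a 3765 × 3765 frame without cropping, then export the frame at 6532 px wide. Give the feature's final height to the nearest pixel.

At 3765×3765 the feature is width-limited, so height = 3765 / 2.400 ≈ 1568.75 px.
The frame scales by 6532/3765 = 1.7349; 1568.75 × 1.7349 ≈ 2721.67 px.

2722 px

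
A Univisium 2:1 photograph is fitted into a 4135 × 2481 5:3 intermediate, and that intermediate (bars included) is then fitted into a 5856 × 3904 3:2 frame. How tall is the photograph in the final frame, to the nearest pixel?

2928 px

First fit — Univisium 2:1 into 4135×2481 spans the width: 4135.00 × 2067.50.
5:3 in 5856×3904: fills the width, so the intermediate becomes 5856.00 × 3513.60 — a scale of ×1.4162.
So the photograph's height is 2067.50 × 1.4162 ≈ 2928.00.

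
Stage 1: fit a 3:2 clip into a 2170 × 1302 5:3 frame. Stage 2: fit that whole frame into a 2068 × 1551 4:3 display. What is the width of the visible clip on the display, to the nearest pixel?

First fit — 3:2 into 2170×1302 spans the height: 1953.00 × 1302.00.
The 5:3 canvas is width-limited in 2068×1551, giving 2068.00 × 1240.80; scale factor 0.9530.
Applying the same ×0.9530: 1953.00 → 1861.20.

1861 px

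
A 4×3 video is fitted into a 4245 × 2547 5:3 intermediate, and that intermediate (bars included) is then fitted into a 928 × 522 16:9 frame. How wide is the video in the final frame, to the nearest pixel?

First fit — 4×3 into 4245×2547 spans the height: 3396.00 × 2547.00.
The 5:3 canvas is height-limited in 928×522, giving 870.00 × 522.00; scale factor 0.2049.
Applying the same ×0.2049: 3396.00 → 696.00.

696 px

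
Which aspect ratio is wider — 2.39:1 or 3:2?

2.39 and 3:2 = 1.5; 2.39 > 1.5.

2.39:1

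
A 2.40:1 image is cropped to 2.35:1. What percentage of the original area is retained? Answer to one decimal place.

97.9%

Going from 2.40:1 to 2.35:1 means cutting width while keeping height.
Fraction kept = (2.350)/(2.400) ≈ 97.92%.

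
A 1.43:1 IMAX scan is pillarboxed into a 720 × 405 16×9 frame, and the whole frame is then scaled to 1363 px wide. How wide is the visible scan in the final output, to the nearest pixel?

Fitted into 720×405, the scan spans the height; its width is 405 × 1.430 ≈ 579.15 px.
The frame scales by 1363/720 = 1.8931; 579.15 × 1.8931 ≈ 1096.36 px.

1096 px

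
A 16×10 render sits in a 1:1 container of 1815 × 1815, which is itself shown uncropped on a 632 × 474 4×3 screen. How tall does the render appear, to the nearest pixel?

296 px

16×10 in 1815×1815: fills the width, so the render is 1815.00 × 1134.38.
1:1 in 632×474: fills the height, so the intermediate becomes 474.00 × 474.00 — a scale of ×0.2612.
Applying the same ×0.2612: 1134.38 → 296.25.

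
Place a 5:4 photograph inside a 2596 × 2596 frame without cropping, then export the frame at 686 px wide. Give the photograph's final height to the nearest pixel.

549 px

Fitted into 2596×2596, the photograph spans the width; its height is 2596 × 4/5 ≈ 2076.80 px.
Scaling 2596 → 686 is ×0.2643, so the height becomes 2076.80 × 0.2643 ≈ 548.80 px.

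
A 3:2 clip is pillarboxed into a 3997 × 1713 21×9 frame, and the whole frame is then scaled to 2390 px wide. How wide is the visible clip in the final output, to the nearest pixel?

Fitted into 3997×1713, the clip spans the height; its width is 1713 × 3/2 ≈ 2569.50 px.
The frame scales by 2390/3997 = 0.5979; 2569.50 × 0.5979 ≈ 1536.43 px.

1536 px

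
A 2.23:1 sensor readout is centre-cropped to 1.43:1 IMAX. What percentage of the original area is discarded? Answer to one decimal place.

1.43:1 IMAX is narrower than 2.23:1, so the crop keeps the full height and trims the width.
Fraction kept = (1.430)/(2.230) ≈ 64.13%, so 35.87% is lost.

35.9%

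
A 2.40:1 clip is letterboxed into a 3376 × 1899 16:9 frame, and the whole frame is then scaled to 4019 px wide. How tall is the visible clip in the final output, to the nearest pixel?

At 3376×1899 the clip is width-limited, so height = 3376 / 2.400 ≈ 1406.67 px.
The frame scales by 4019/3376 = 1.1905; 1406.67 × 1.1905 ≈ 1674.58 px.

1675 px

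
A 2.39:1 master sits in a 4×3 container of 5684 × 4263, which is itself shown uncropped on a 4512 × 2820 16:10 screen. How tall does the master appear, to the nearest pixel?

First fit — 2.39:1 into 5684×4263 spans the width: 5684.00 × 2378.24.
The 4×3 canvas is height-limited in 4512×2820, giving 3760.00 × 2820.00; scale factor 0.6615.
The master scales with it: height 2378.24 × 0.6615 ≈ 1573.22.

1573 px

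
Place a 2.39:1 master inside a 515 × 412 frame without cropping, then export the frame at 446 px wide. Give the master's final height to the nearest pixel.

At 515×412 the master is width-limited, so height = 515 / 2.390 ≈ 215.48 px.
Scaling 515 → 446 is ×0.8660, so the height becomes 215.48 × 0.8660 ≈ 186.61 px.

187 px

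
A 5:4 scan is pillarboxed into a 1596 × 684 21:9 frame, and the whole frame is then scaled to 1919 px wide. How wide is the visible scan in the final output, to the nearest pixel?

1028 px

In the 1596×684 frame the scan fills the height: width = 684 × 5/4 ≈ 855.00 px.
Scaling 1596 → 1919 is ×1.2024, so the width becomes 855.00 × 1.2024 ≈ 1028.04 px.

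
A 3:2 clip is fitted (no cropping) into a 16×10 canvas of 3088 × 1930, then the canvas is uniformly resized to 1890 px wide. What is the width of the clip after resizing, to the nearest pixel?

1772 px

Fitted into 3088×1930, the clip spans the height; its width is 1930 × 3/2 ≈ 2895.00 px.
The frame scales by 1890/3088 = 0.6120; 2895.00 × 0.6120 ≈ 1771.88 px.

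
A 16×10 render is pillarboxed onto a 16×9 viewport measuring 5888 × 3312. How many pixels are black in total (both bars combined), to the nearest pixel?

1950106 pixels

16×10 is narrower than 16×9, so it spans the full height.
The render is 3312 × 16/10 ≈ 5299.2000 px wide.
Leftover width: 5888 − 5299.2000 = 588.8000 px.
Across the 3312-px span: 588.8000 × 3312 ≈ 1950106 px.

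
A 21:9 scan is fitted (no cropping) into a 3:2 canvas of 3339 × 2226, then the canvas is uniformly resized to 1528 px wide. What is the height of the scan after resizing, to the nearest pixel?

655 px

In the 3339×2226 frame the scan fills the width: height = 3339 × 9/21 ≈ 1431.00 px.
The frame scales by 1528/3339 = 0.4576; 1431.00 × 0.4576 ≈ 654.86 px.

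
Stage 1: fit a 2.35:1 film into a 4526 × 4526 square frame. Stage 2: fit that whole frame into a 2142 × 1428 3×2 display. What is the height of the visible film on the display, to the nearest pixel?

2.35:1 in 4526×4526: fills the width, so the film is 4526.00 × 1925.96.
The square canvas is height-limited in 2142×1428, giving 1428.00 × 1428.00; scale factor 0.3155.
The film scales with it: height 1925.96 × 0.3155 ≈ 607.66.

608 px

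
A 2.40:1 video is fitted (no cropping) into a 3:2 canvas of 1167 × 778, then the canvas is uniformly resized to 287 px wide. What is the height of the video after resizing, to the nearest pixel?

120 px

At 1167×778 the video is width-limited, so height = 1167 / 2.400 ≈ 486.25 px.
Scaling 1167 → 287 is ×0.2459, so the height becomes 486.25 × 0.2459 ≈ 119.58 px.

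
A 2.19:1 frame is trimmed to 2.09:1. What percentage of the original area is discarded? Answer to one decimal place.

4.6%

2.09:1 is narrower than 2.19:1, so the crop keeps the full height and trims the width.
(2.090)/(2.190) ≈ 0.954 of the area survives, leaving 4.57% discarded.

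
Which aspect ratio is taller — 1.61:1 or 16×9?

1.61 and 16×9 = 1.778; 1.778 > 1.61. The smaller width-to-height ratio is the taller frame.

1.61:1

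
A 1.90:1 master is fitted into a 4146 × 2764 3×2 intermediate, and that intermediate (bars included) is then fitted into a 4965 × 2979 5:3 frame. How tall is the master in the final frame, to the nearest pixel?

1.90:1 in 4146×2764: fills the width, so the master is 4146.00 × 2182.11.
3×2 in 4965×2979: fills the height, so the intermediate becomes 4468.50 × 2979.00 — a scale of ×1.0778.
Applying the same ×1.0778: 2182.11 → 2351.84.

2352 px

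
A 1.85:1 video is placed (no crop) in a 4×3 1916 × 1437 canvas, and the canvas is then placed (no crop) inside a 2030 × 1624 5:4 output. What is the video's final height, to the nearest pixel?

1.85:1 in 1916×1437: fills the width, so the video is 1916.00 × 1035.68.
Second fit — the 4×3 canvas into 2030×1624 spans the width: 2030.00 × 1522.50 (×1.0595 from 1916×1437).
The video scales with it: height 1035.68 × 1.0595 ≈ 1097.30.

1097 px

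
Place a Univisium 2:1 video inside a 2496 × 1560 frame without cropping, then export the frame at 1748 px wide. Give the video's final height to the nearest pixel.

874 px

At 2496×1560 the video is width-limited, so height = 2496 × 1/2 ≈ 1248.00 px.
The frame scales by 1748/2496 = 0.7003; 1248.00 × 0.7003 ≈ 874.00 px.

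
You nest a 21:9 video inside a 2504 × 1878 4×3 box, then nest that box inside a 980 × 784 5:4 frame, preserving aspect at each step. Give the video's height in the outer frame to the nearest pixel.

First fit — 21:9 into 2504×1878 spans the width: 2504.00 × 1073.14.
Second fit — the 4×3 canvas into 980×784 spans the width: 980.00 × 735.00 (×0.3914 from 2504×1878).
Applying the same ×0.3914: 1073.14 → 420.00.

420 px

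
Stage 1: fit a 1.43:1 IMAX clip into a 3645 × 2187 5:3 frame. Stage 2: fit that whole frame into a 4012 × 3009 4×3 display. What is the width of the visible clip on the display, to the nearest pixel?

3442 px

1.43:1 IMAX in 3645×2187: fills the height, so the clip is 3127.41 × 2187.00.
The 5:3 canvas is width-limited in 4012×3009, giving 4012.00 × 2407.20; scale factor 1.1007.
The clip scales with it: width 3127.41 × 1.1007 ≈ 3442.30.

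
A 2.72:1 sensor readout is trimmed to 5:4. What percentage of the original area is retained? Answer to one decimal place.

46.0%

5:4 is narrower than 2.72:1, so the crop keeps the full height and trims the width.
Area ratio = (1.250)/(2.720) = 45.96% retained.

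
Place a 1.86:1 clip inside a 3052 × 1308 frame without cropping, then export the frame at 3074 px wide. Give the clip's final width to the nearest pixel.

2450 px

In the 3052×1308 frame the clip fills the height: width = 1308 × 1.860 ≈ 2432.88 px.
Scaling 3052 → 3074 is ×1.0072, so the width becomes 2432.88 × 1.0072 ≈ 2450.42 px.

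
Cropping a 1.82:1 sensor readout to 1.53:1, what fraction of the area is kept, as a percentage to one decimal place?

84.1%

The height stays; only width is cut (since 1.53:1 is narrower than 1.82:1).
Fraction kept = (1.530)/(1.820) ≈ 84.07%.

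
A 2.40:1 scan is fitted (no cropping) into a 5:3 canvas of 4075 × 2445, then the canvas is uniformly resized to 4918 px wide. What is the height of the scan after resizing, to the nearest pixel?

2049 px

Fitted into 4075×2445, the scan spans the width; its height is 4075 / 2.400 ≈ 1697.92 px.
The frame scales by 4918/4075 = 1.2069; 1697.92 × 1.2069 ≈ 2049.17 px.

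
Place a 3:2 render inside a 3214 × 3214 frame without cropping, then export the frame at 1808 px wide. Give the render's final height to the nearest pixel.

In the 3214×3214 frame the render fills the width: height = 3214 × 2/3 ≈ 2142.67 px.
Resizing to 1808 px wide multiplies everything by 0.5625: 2142.67 → 1205.33 px.

1205 px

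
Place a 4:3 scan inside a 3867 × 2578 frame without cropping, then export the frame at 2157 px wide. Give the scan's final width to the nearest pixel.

1917 px

In the 3867×2578 frame the scan fills the height: width = 2578 × 4/3 ≈ 3437.33 px.
Scaling 3867 → 2157 is ×0.5578, so the width becomes 3437.33 × 0.5578 ≈ 1917.33 px.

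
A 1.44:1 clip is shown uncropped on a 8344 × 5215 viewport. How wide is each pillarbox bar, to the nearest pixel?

1.44:1 is narrower than 16×10, so it spans the full height.
The clip is 5215 × 1.440 ≈ 7509.60 px wide.
8344 − 7509.60 = 834.40 px of bars (417.20 each).

417 px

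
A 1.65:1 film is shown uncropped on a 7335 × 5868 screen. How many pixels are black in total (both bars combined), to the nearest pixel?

10434371 pixels

1.65:1 is wider than 5:4, so it spans the full width.
The film is 7335 / 1.650 ≈ 4445.4545 px tall.
Leftover height: 5868 − 4445.4545 = 1422.5455 px.
Across the 7335-px span: 1422.5455 × 7335 ≈ 10434371 px.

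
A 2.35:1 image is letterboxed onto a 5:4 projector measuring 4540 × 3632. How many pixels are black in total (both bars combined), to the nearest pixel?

7718386 pixels

Since 2.350 > 1.250, the image is width-limited.
Content height = 4540 / 2.350 ≈ 1931.9149 px.
3632 − 1931.9149 = 1700.0851 px of bars.
That's 1700.0851 × 4540 ≈ 7718386 black pixels.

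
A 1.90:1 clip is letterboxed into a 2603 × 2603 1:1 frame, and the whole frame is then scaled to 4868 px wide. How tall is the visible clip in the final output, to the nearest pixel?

2562 px

At 2603×2603 the clip is width-limited, so height = 2603 / 1.900 ≈ 1370.00 px.
The frame scales by 4868/2603 = 1.8701; 1370.00 × 1.8701 ≈ 2562.11 px.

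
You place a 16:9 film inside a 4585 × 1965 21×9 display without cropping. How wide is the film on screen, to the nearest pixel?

3493 px

16:9 (1.778) < 21×9 (2.333), so the film fills the height.
The film is 1965 × 16/9 ≈ 3493.33 px wide.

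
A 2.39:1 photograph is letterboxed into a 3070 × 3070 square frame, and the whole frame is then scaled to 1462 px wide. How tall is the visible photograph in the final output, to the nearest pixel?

612 px

Fitted into 3070×3070, the photograph spans the width; its height is 3070 / 2.390 ≈ 1284.52 px.
Scaling 3070 → 1462 is ×0.4762, so the height becomes 1284.52 × 0.4762 ≈ 611.72 px.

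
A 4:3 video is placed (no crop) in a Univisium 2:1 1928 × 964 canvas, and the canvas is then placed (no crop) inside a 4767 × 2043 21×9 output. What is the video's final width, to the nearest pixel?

2724 px

First fit — 4:3 into 1928×964 spans the height: 1285.33 × 964.00.
The Univisium 2:1 canvas is height-limited in 4767×2043, giving 4086.00 × 2043.00; scale factor 2.1193.
The video scales with it: width 1285.33 × 2.1193 ≈ 2724.00.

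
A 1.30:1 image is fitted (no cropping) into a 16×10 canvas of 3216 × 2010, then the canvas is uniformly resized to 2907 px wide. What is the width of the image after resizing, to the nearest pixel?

2362 px

At 3216×2010 the image is height-limited, so width = 2010 × 1.300 ≈ 2613.00 px.
Scaling 3216 → 2907 is ×0.9039, so the width becomes 2613.00 × 0.9039 ≈ 2361.94 px.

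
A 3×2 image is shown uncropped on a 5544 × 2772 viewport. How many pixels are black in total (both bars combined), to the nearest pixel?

3841992 pixels

3×2 (1.500) < Univisium 2:1 (2.000), so the image fills the height.
That makes the image 4158.0000 px wide (2772 × 3/2).
Leftover width: 5544 − 4158.0000 = 1386.0000 px.
That's 1386.0000 × 2772 ≈ 3841992 black pixels.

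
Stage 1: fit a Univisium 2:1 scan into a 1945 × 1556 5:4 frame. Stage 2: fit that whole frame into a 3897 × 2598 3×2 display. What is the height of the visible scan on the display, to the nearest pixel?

1624 px

Inside the 1945×1556 canvas the scan is width-limited at 1945.00 × 972.50.
5:4 in 3897×2598: fills the height, so the intermediate becomes 3247.50 × 2598.00 — a scale of ×1.6697.
So the scan's height is 972.50 × 1.6697 ≈ 1623.75.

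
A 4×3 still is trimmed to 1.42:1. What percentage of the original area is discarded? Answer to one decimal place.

Going from 4×3 to 1.42:1 means cutting height while keeping width.
Fraction kept = (1.333)/(1.420) ≈ 93.90%, so 6.10% is lost.

6.1%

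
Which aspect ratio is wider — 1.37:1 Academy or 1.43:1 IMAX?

1.37 and 1.43; 1.43 > 1.37.

1.43:1 IMAX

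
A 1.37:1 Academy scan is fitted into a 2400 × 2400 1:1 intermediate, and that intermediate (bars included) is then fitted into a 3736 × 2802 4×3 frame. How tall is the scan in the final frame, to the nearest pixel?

1.37:1 Academy in 2400×2400: fills the width, so the scan is 2400.00 × 1751.82.
Second fit — the 1:1 canvas into 3736×2802 spans the height: 2802.00 × 2802.00 (×1.1675 from 2400×2400).
Applying the same ×1.1675: 1751.82 → 2045.26.

2045 px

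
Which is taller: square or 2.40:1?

square = 1 and 2.4; 2.4 > 1. The smaller width-to-height ratio is the taller frame.

square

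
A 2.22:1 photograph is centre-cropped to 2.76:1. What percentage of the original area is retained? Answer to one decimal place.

2.76:1 is wider than 2.22:1, so the crop keeps the full width and trims the height.
Fraction kept = (2.220)/(2.760) ≈ 80.43%.

80.4%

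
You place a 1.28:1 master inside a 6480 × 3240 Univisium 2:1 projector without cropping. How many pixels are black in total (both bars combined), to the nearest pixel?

Since 1.280 < 2.000, the master is height-limited.
Content width = 3240 × 1.280 ≈ 4147.2000 px.
Leftover width: 6480 − 4147.2000 = 2332.8000 px.
Bar area = 2332.8000 × 3240 ≈ 7558272 px.

7558272 pixels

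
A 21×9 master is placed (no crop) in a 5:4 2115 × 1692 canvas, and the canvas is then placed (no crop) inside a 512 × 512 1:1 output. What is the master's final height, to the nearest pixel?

Inside the 2115×1692 canvas the master is width-limited at 2115.00 × 906.43.
Second fit — the 5:4 canvas into 512×512 spans the width: 512.00 × 409.60 (×0.2421 from 2115×1692).
Applying the same ×0.2421: 906.43 → 219.43.

219 px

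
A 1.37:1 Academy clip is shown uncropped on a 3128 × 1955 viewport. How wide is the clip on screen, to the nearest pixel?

1.37:1 Academy is narrower than 16×10, so it spans the full height.
Content width = 1955 × 1.370 ≈ 2678.35 px.

2678 px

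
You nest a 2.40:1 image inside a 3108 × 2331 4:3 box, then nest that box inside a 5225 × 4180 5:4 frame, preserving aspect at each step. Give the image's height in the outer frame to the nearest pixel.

2.40:1 in 3108×2331: fills the width, so the image is 3108.00 × 1295.00.
The 4:3 canvas is width-limited in 5225×4180, giving 5225.00 × 3918.75; scale factor 1.6811.
So the image's height is 1295.00 × 1.6811 ≈ 2177.08.

2177 px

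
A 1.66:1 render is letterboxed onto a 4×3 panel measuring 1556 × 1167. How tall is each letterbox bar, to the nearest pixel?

115 px

1.66:1 (1.660) > 4×3 (1.333), so the render fills the width.
Content height = 1556 / 1.660 ≈ 937.35 px.
Black = 1167 − 937.35 = 229.65 px, or 114.83 per bar.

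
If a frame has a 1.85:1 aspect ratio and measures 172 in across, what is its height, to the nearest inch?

Height = 172 / 1.850 = 92.97.

93 in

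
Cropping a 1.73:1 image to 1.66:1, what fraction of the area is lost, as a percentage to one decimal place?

4.0%

The height stays; only width is cut (since 1.66:1 is narrower than 1.73:1).
(1.660)/(1.730) ≈ 0.960 of the area survives, leaving 4.05% discarded.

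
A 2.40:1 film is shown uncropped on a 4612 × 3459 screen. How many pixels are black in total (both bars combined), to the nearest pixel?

7090181 pixels

2.40:1 (2.400) > 4:3 (1.333), so the film fills the width.
Content height = 4612 / 2.400 ≈ 1921.6667 px.
3459 − 1921.6667 = 1537.3333 px of bars.
Across the 4612-px span: 1537.3333 × 4612 ≈ 7090181 px.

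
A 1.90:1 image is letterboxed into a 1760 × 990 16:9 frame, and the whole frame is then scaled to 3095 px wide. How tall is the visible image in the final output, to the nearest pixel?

1629 px

Fitted into 1760×990, the image spans the width; its height is 1760 / 1.900 ≈ 926.32 px.
Scaling 1760 → 3095 is ×1.7585, so the height becomes 926.32 × 1.7585 ≈ 1628.95 px.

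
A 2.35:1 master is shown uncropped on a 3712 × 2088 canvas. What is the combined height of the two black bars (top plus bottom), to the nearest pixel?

508 px

Since 2.350 > 1.778, the master is width-limited.
Content height = 3712 / 2.350 ≈ 1579.57 px.
2088 − 1579.57 = 508.43 px of bars.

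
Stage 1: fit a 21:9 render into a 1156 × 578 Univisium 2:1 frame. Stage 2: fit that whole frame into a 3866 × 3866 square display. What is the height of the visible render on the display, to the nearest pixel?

First fit — 21:9 into 1156×578 spans the width: 1156.00 × 495.43.
Univisium 2:1 in 3866×3866: fills the width, so the intermediate becomes 3866.00 × 1933.00 — a scale of ×3.3443.
So the render's height is 495.43 × 3.3443 ≈ 1656.86.

1657 px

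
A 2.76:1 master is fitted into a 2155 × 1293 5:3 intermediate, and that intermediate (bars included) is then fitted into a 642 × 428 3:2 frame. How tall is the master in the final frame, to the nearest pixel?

2.76:1 in 2155×1293: fills the width, so the master is 2155.00 × 780.80.
5:3 in 642×428: fills the width, so the intermediate becomes 642.00 × 385.20 — a scale of ×0.2979.
The master scales with it: height 780.80 × 0.2979 ≈ 232.61.

233 px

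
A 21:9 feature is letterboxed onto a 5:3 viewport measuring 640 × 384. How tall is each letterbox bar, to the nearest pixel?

21:9 is wider than 5:3, so it spans the full width.
The feature is 640 × 9/21 ≈ 274.29 px tall.
384 − 274.29 = 109.71 px of bars (54.86 each).

55 px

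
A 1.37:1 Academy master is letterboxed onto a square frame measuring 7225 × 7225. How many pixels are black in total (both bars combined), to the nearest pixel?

14097979 pixels

1.37:1 Academy is wider than square, so it spans the full width.
Content height = 7225 / 1.370 ≈ 5273.7226 px.
Leftover height: 7225 − 5273.7226 = 1951.2774 px.
That's 1951.2774 × 7225 ≈ 14097979 black pixels.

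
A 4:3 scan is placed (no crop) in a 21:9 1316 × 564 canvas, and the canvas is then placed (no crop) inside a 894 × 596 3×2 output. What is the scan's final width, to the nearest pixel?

4:3 in 1316×564: fills the height, so the scan is 752.00 × 564.00.
Second fit — the 21:9 canvas into 894×596 spans the width: 894.00 × 383.14 (×0.6793 from 1316×564).
The scan scales with it: width 752.00 × 0.6793 ≈ 510.86.

511 px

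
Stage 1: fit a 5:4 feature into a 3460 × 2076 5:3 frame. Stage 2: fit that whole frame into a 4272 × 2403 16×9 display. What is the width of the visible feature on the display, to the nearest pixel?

First fit — 5:4 into 3460×2076 spans the height: 2595.00 × 2076.00.
Second fit — the 5:3 canvas into 4272×2403 spans the height: 4005.00 × 2403.00 (×1.1575 from 3460×2076).
So the feature's width is 2595.00 × 1.1575 ≈ 3003.75.

3004 px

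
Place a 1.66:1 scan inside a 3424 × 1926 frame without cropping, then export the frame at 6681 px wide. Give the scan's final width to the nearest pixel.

At 3424×1926 the scan is height-limited, so width = 1926 × 1.660 ≈ 3197.16 px.
Resizing to 6681 px wide multiplies everything by 1.9512: 3197.16 → 6238.38 px.

6238 px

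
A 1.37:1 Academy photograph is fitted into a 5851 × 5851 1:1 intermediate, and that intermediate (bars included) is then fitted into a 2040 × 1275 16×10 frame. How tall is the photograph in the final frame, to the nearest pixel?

First fit — 1.37:1 Academy into 5851×5851 spans the width: 5851.00 × 4270.80.
Second fit — the 1:1 canvas into 2040×1275 spans the height: 1275.00 × 1275.00 (×0.2179 from 5851×5851).
The photograph scales with it: height 4270.80 × 0.2179 ≈ 930.66.

931 px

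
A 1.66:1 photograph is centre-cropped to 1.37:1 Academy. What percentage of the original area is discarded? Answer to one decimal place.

17.5%

1.37:1 Academy is narrower than 1.66:1, so the crop keeps the full height and trims the width.
Fraction kept = (1.370)/(1.660) ≈ 82.53%, so 17.47% is lost.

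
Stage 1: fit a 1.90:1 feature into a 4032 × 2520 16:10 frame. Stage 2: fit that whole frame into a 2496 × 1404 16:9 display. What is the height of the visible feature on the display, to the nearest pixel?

First fit — 1.90:1 into 4032×2520 spans the width: 4032.00 × 2122.11.
16:10 in 2496×1404: fills the height, so the intermediate becomes 2246.40 × 1404.00 — a scale of ×0.5571.
So the feature's height is 2122.11 × 0.5571 ≈ 1182.32.

1182 px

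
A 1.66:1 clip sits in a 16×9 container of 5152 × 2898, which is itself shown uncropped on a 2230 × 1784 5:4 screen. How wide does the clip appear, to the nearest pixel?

2082 px

Inside the 5152×2898 canvas the clip is height-limited at 4810.68 × 2898.00.
16×9 in 2230×1784: fills the width, so the intermediate becomes 2230.00 × 1254.38 — a scale of ×0.4328.
The clip scales with it: width 4810.68 × 0.4328 ≈ 2082.26.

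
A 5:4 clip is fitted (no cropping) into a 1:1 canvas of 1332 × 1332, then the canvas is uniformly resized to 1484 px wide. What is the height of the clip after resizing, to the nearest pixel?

1187 px

Fitted into 1332×1332, the clip spans the width; its height is 1332 × 4/5 ≈ 1065.60 px.
The frame scales by 1484/1332 = 1.1141; 1065.60 × 1.1141 ≈ 1187.20 px.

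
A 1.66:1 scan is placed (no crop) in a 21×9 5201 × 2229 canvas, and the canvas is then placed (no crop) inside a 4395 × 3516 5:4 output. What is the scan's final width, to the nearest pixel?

Inside the 5201×2229 canvas the scan is height-limited at 3700.14 × 2229.00.
The 21×9 canvas is width-limited in 4395×3516, giving 4395.00 × 1883.57; scale factor 0.8450.
Applying the same ×0.8450: 3700.14 → 3126.73.

3127 px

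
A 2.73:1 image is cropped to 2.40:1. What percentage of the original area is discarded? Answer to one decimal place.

Going from 2.73:1 to 2.40:1 means cutting width while keeping height.
(2.400)/(2.730) ≈ 0.879 of the area survives, leaving 12.09% discarded.

12.1%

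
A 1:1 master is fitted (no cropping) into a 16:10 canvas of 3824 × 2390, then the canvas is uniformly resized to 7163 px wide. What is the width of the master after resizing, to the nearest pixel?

At 3824×2390 the master is height-limited, so width = 2390 × 1/1 ≈ 2390.00 px.
The frame scales by 7163/3824 = 1.8732; 2390.00 × 1.8732 ≈ 4476.88 px.

4477 px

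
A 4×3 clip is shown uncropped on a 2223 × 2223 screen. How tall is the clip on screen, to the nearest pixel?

4×3 (1.333) > 1:1 (1.000), so the clip fills the width.
That makes the image 1667.25 px tall (2223 × 3/4).

1667 px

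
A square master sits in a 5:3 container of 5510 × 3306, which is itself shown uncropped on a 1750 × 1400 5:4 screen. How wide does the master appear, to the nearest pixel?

1050 px

square in 5510×3306: fills the height, so the master is 3306.00 × 3306.00.
The 5:3 canvas is width-limited in 1750×1400, giving 1750.00 × 1050.00; scale factor 0.3176.
So the master's width is 3306.00 × 0.3176 ≈ 1050.00.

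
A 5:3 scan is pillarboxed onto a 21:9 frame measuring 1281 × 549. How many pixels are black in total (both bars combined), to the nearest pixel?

200934 pixels

5:3 is narrower than 21:9, so it spans the full height.
Content width = 549 × 5/3 ≈ 915.0000 px.
Black = 1281 − 915.0000 = 366.0000 px.
Bar area = 366.0000 × 549 ≈ 200934 px.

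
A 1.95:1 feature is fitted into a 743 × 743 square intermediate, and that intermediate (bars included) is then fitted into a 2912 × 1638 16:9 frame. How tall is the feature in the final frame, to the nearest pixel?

840 px

First fit — 1.95:1 into 743×743 spans the width: 743.00 × 381.03.
square in 2912×1638: fills the height, so the intermediate becomes 1638.00 × 1638.00 — a scale of ×2.2046.
The feature scales with it: height 381.03 × 2.2046 ≈ 840.00.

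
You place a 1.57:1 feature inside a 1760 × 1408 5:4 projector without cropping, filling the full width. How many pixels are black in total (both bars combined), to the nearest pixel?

That makes the image 1121.0191 px tall (1760 / 1.570).
Black = 1408 − 1121.0191 = 286.9809 px.
Bar area = 286.9809 × 1760 ≈ 505086 px.

505086 pixels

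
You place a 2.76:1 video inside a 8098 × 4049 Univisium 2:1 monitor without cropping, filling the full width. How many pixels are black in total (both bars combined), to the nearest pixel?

9028801 pixels

Content height = 8098 / 2.760 ≈ 2934.0580 px.
Black = 4049 − 2934.0580 = 1114.9420 px.
Across the 8098-px span: 1114.9420 × 8098 ≈ 9028801 px.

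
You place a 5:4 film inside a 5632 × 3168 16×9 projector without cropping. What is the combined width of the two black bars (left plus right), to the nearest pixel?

5:4 is narrower than 16×9, so it spans the full height.
Content width = 3168 × 5/4 ≈ 3960.00 px.
5632 − 3960.00 = 1672.00 px of bars.

1672 px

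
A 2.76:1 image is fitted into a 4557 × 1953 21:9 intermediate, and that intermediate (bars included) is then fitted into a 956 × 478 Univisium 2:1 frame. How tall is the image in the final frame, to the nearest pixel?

346 px

2.76:1 in 4557×1953: fills the width, so the image is 4557.00 × 1651.09.
The 21:9 canvas is width-limited in 956×478, giving 956.00 × 409.71; scale factor 0.2098.
The image scales with it: height 1651.09 × 0.2098 ≈ 346.38.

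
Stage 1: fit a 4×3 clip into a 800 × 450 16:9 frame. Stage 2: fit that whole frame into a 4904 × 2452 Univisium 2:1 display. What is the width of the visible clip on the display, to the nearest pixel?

4×3 in 800×450: fills the height, so the clip is 600.00 × 450.00.
Second fit — the 16:9 canvas into 4904×2452 spans the height: 4359.11 × 2452.00 (×5.4489 from 800×450).
The clip scales with it: width 600.00 × 5.4489 ≈ 3269.33.

3269 px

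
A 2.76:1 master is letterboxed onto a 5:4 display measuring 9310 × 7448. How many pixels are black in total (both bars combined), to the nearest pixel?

37936496 pixels

2.76:1 (2.760) > 5:4 (1.250), so the master fills the width.
That makes the image 3373.1884 px tall (9310 / 2.760).
7448 − 3373.1884 = 4074.8116 px of bars.
Across the 9310-px span: 4074.8116 × 9310 ≈ 37936496 px.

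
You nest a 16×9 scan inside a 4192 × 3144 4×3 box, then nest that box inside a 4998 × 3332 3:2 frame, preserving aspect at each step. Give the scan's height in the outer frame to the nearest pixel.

Inside the 4192×3144 canvas the scan is width-limited at 4192.00 × 2358.00.
4×3 in 4998×3332: fills the height, so the intermediate becomes 4442.67 × 3332.00 — a scale of ×1.0598.
The scan scales with it: height 2358.00 × 1.0598 ≈ 2499.00.

2499 px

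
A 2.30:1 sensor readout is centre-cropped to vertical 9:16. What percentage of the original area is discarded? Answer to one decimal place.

75.5%

vertical 9:16 is narrower than 2.30:1, so the crop keeps the full height and trims the width.
Area ratio = (0.562)/(2.300) = 24.46%; the remaining 75.54% is cropped out.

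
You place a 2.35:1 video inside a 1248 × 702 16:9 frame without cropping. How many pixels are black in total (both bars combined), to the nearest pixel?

213328 pixels

2.35:1 (2.350) > 16:9 (1.778), so the video fills the width.
The video is 1248 / 2.350 ≈ 531.0638 px tall.
Black = 702 − 531.0638 = 170.9362 px.
Bar area = 170.9362 × 1248 ≈ 213328 px.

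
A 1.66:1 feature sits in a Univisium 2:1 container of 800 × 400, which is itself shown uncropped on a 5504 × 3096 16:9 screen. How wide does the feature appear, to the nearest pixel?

4568 px

1.66:1 in 800×400: fills the height, so the feature is 664.00 × 400.00.
Second fit — the Univisium 2:1 canvas into 5504×3096 spans the width: 5504.00 × 2752.00 (×6.8800 from 800×400).
So the feature's width is 664.00 × 6.8800 ≈ 4568.32.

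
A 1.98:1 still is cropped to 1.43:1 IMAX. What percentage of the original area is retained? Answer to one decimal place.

72.2%

1.43:1 IMAX is narrower than 1.98:1, so the crop keeps the full height and trims the width.
Fraction kept = (1.430)/(1.980) ≈ 72.22%.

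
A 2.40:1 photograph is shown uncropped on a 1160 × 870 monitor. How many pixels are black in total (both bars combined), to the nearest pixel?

448533 pixels

2.40:1 (2.400) > 4:3 (1.333), so the photograph fills the width.
The photograph is 1160 / 2.400 ≈ 483.3333 px tall.
Black = 870 − 483.3333 = 386.6667 px.
Bar area = 386.6667 × 1160 ≈ 448533 px.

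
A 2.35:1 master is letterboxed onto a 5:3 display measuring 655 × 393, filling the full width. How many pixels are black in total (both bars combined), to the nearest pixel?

Content height = 655 / 2.350 ≈ 278.7234 px.
Black = 393 − 278.7234 = 114.2766 px.
Across the 655-px span: 114.2766 × 655 ≈ 74851 px.

74851 pixels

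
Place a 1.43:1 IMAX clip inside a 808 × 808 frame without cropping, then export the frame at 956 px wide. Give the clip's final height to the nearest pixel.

Fitted into 808×808, the clip spans the width; its height is 808 / 1.430 ≈ 565.03 px.
Scaling 808 → 956 is ×1.1832, so the height becomes 565.03 × 1.1832 ≈ 668.53 px.

669 px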